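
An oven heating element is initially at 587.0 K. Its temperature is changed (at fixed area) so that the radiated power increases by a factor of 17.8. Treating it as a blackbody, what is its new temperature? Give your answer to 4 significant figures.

T₂ ≈ 1206 K

P ∝ T⁴, so T₂/T₁ = (P₂/P₁)^(1/4) = (17.8)^(1/4) = 2.05402.
T₂ = 587.0 × 2.05402 = 1206 K.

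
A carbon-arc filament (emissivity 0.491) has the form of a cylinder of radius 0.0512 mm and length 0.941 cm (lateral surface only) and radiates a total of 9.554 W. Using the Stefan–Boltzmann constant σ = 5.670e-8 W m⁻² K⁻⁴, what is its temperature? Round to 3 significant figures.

Lateral area A = 2πrL = 2π×5.12×10⁻⁵×9.41×10⁻³ = 3.02719×10⁻⁶ m².
P = εσAT⁴ ⇒ T = (P/(εσA))^(1/4) = (9.554/(0.491×5.670×10⁻⁸×3.02719×10⁻⁶))^(1/4) = 3.26×10³ K.

T ≈ 3.26×10³ K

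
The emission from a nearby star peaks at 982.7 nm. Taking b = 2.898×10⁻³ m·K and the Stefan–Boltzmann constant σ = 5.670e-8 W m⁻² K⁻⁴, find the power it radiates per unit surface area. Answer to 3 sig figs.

I ≈ 4.29×10⁶ W/m²

Wien's law: T = b/λ_max = 2.898×10⁻³/9.827×10⁻⁷ = 2949.02 K.
Then I = σT⁴ = 5.670×10⁻⁸×(2949.02)⁴ = 4.29×10⁶ W/m².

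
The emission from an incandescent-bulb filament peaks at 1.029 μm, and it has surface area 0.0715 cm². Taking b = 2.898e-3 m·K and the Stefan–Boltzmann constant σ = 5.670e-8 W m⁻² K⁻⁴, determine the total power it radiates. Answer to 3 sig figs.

Wien's law: T = b/λ_max = 2.898×10⁻³/1.029×10⁻⁶ = 2816.33 K.
Area A = 0.0715 cm² = 7.15×10⁻⁶ m².
Then P = σAT⁴ = 5.670×10⁻⁸×7.15×10⁻⁶×(2816.33)⁴ = 25.5 W.

P ≈ 25.5 W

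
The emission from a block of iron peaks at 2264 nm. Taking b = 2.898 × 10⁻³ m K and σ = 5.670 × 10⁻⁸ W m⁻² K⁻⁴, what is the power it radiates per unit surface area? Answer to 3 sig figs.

Wien's law: T = b/λ_max = 2.898×10⁻³/2.264×10⁻⁶ = 1280.04 K.
Then I = σT⁴ = 5.670×10⁻⁸×(1280.04)⁴ = 1.52×10⁵ W/m².

I ≈ 1.52×10⁵ W/m²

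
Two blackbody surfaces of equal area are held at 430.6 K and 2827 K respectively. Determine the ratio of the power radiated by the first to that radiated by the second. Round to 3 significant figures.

With equal areas, P₁/P₂ = (T₁/T₂)⁴ = (430.6/2827)⁴ = 5.38×10⁻⁴.

P₁/P₂ ≈ 5.38×10⁻⁴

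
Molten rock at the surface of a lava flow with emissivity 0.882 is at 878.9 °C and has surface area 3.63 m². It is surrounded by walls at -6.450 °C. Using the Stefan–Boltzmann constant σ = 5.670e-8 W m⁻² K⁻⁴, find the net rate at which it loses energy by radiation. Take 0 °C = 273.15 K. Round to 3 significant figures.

Net loss ≈ 3.19×10⁵ W

T = 878.9 °C + 273.15 = 1152.05 K.
Surroundings: T = -6.450 °C + 273.15 = 266.700 K.
Area A = 3.63 m².
Net radiated power P_net = εσA(T⁴ − T₀⁴) = 0.882×5.670×10⁻⁸×3.63×(1152.05⁴ − 266.700⁴).
T⁴ − T₀⁴ = 1.76151×10¹² − 5.05932×10⁹ = 1.75645×10¹² K⁴, so P_net = 3.19×10⁵ W.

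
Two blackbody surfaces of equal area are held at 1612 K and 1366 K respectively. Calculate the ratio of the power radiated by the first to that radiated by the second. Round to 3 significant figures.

P₁/P₂ ≈ 1.94

With equal areas, P₁/P₂ = (T₁/T₂)⁴ = (1612/1366)⁴ = 1.94.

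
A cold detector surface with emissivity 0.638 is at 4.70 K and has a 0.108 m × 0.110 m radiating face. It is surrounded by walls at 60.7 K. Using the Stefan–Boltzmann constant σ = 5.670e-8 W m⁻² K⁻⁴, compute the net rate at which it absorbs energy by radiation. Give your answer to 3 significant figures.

Net gain ≈ 5.83×10⁻³ W

Area A = 0.108 × 0.110 = 0.01188 m².
Net radiated power P_net = εσA(T⁴ − T₀⁴) = 0.638×5.670×10⁻⁸×0.01188×(4.70⁴ − 60.7⁴).
T⁴ − T₀⁴ = 487.968 − 1.35755×10⁷ = -1.35750×10⁷ K⁴, so P_net = -5.83×10⁻³ W — negative, meaning a net gain of 5.83×10⁻³ W.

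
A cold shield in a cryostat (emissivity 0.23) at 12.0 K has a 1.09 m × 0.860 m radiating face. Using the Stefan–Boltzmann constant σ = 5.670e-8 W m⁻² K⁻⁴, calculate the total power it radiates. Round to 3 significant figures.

P ≈ 2.53×10⁻⁴ W

Area A = 1.09 × 0.860 = 0.9374 m².
P = εσAT⁴ = 0.23 × 5.670×10⁻⁸ × 0.9374 × (12.0)⁴ = 2.53×10⁻⁴ W.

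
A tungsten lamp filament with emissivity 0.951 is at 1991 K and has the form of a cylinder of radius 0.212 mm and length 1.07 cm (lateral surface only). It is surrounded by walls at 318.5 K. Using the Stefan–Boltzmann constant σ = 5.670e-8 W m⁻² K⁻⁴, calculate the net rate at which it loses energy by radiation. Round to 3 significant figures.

Lateral area A = 2πrL = 2π×2.12×10⁻⁴×0.0107 = 1.42528×10⁻⁵ m².
Net radiated power P_net = εσA(T⁴ − T₀⁴) = 0.951×5.670×10⁻⁸×1.42528×10⁻⁵×(1991⁴ − 318.5⁴).
T⁴ − T₀⁴ = 1.57139×10¹³ − 1.02905×10¹⁰ = 1.57036×10¹³ K⁴, so P_net = 12.1 W.

Net loss ≈ 12.1 W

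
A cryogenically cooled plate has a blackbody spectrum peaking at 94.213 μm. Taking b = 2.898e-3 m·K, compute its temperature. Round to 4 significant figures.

Wien's law gives T = b/λ_max = (2.898×10⁻³ m·K)/(9.4213×10⁻⁵ m) = 30.76 K.

T ≈ 30.76 K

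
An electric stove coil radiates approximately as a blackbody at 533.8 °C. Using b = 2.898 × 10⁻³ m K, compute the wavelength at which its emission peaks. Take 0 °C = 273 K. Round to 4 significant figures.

λ_max ≈ 3.592 μm

T = 533.8 °C + 273 = 806.8 K.
Wien's displacement law: λ_max = b/T = (2.898×10⁻³ m·K)/(806.8 K) = 3.5920×10⁻⁶ m.
That is 3.592 μm, in the infrared range.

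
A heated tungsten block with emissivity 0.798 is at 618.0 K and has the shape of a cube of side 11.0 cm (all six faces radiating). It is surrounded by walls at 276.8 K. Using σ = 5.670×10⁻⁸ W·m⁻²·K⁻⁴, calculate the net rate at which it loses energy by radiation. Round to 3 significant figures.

Area A = 6s² = 6×(0.110 m)² = 0.0726 m².
Net radiated power P_net = εσA(T⁴ − T₀⁴) = 0.798×5.670×10⁻⁸×0.0726×(618.0⁴ − 276.8⁴).
T⁴ − T₀⁴ = 1.45866×10¹¹ − 5.87035×10⁹ = 1.39996×10¹¹ K⁴, so P_net = 460 W.

Net loss ≈ 460 W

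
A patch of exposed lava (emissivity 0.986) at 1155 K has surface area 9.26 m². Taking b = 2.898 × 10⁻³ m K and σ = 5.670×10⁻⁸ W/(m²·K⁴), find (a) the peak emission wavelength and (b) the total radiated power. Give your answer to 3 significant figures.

λ_max ≈ 2.51 μm; P ≈ 9.21×10⁵ W

(a) λ_max = b/T = 2.898×10⁻³/1155 = 2.509×10⁻⁶ m = 2.51 μm.
Area A = 9.26 m².
(b) P = εσAT⁴ = 0.986×5.670×10⁻⁸×9.26×(1155)⁴ = 9.21×10⁵ W.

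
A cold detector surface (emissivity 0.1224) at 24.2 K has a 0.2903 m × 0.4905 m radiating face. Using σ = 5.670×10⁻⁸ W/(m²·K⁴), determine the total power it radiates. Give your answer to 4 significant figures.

Area A = 0.2903 × 0.4905 = 0.142392 m².
P = εσAT⁴ = 0.1224 × 5.670×10⁻⁸ × 0.142392 × (24.2)⁴ = 3.389×10⁻⁴ W.

P ≈ 3.389×10⁻⁴ W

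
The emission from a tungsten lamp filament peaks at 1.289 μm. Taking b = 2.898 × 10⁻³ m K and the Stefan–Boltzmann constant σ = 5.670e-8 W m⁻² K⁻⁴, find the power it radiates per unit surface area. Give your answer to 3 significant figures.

I ≈ 1.45×10⁶ W/m²

Wien's law: T = b/λ_max = 2.898×10⁻³/1.289×10⁻⁶ = 2248.25 K.
Then I = σT⁴ = 5.670×10⁻⁸×(2248.25)⁴ = 1.45×10⁶ W/m².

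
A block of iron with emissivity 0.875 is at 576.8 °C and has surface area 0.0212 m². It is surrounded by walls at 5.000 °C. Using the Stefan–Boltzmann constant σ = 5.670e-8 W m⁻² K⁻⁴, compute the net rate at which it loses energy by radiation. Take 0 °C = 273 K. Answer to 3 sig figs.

Net loss ≈ 542 W

T = 576.8 °C + 273 = 849.8 K.
Surroundings: T = 5.000 °C + 273 = 278.000 K.
Area A = 0.0212 m².
Net radiated power P_net = εσA(T⁴ − T₀⁴) = 0.875×5.670×10⁻⁸×0.0212×(849.8⁴ − 278.000⁴).
T⁴ − T₀⁴ = 5.21515×10¹¹ − 5.97282×10⁹ = 5.15542×10¹¹ K⁴, so P_net = 542 W.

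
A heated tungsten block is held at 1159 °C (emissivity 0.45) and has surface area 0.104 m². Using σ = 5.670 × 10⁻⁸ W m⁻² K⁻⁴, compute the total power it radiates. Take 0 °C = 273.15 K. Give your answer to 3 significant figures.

P ≈ 1.12×10⁴ W

T = 1159 °C + 273.15 = 1432.15 K.
Area A = 0.104 m².
P = εσAT⁴ = 0.45 × 5.670×10⁻⁸ × 0.104 × (1432.15)⁴ = 1.12×10⁴ W.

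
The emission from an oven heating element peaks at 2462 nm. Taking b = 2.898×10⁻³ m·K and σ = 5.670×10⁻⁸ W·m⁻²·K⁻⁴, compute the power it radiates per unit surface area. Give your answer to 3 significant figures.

I ≈ 1.09×10⁵ W/m²

Wien's law: T = b/λ_max = 2.898×10⁻³/2.462×10⁻⁶ = 1177.09 K.
Then I = σT⁴ = 5.670×10⁻⁸×(1177.09)⁴ = 1.09×10⁵ W/m².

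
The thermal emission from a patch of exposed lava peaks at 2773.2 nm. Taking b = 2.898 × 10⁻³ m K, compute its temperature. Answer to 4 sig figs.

T ≈ 1045 K

Wien's law gives T = b/λ_max = (2.898×10⁻³ m·K)/(2.7732×10⁻⁶ m) = 1045 K.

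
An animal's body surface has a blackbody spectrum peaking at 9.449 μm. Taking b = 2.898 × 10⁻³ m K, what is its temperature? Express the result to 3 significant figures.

Wien's law gives T = b/λ_max = (2.898×10⁻³ m·K)/(9.449×10⁻⁶ m) = 307 K.

T ≈ 307 K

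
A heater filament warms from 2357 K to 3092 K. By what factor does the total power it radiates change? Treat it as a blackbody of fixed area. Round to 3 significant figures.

P₂/P₁ ≈ 2.96

P ∝ T⁴, so P₂/P₁ = (T₂/T₁)⁴ = (3092/2357)⁴ = (1.31184)⁴ = 2.96.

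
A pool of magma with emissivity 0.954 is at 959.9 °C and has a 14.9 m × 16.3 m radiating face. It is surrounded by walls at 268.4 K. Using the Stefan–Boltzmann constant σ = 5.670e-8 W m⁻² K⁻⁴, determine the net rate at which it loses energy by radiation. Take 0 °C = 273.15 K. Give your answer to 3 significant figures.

T = 959.9 °C + 273.15 = 1233.05 K.
Area A = 14.9 × 16.3 = 242.87 m².
Net radiated power P_net = εσA(T⁴ − T₀⁴) = 0.954×5.670×10⁻⁸×242.87×(1233.05⁴ − 268.4⁴).
T⁴ − T₀⁴ = 2.31165×10¹² − 5.18955×10⁹ = 2.30646×10¹² K⁴, so P_net = 3.03×10⁷ W.

Net loss ≈ 3.03×10⁷ W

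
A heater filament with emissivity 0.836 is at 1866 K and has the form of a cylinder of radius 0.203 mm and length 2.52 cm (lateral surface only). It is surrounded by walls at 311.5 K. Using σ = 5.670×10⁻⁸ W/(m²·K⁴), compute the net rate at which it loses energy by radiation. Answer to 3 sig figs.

Net loss ≈ 18.5 W

Lateral area A = 2πrL = 2π×2.03×10⁻⁴×0.0252 = 3.21423×10⁻⁵ m².
Net radiated power P_net = εσA(T⁴ − T₀⁴) = 0.836×5.670×10⁻⁸×3.21423×10⁻⁵×(1866⁴ − 311.5⁴).
T⁴ − T₀⁴ = 1.21240×10¹³ − 9.41526×10⁹ = 1.21146×10¹³ K⁴, so P_net = 18.5 W.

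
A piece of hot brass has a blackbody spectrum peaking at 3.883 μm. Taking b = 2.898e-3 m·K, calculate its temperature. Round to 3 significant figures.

T ≈ 746 K

Wien's law gives T = b/λ_max = (2.898×10⁻³ m·K)/(3.883×10⁻⁶ m) = 746 K.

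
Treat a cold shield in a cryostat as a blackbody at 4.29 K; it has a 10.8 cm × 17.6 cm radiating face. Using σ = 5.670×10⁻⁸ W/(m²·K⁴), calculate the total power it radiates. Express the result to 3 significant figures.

Area A = 0.108 × 0.176 = 0.019008 m².
P = σAT⁴ = 5.670×10⁻⁸ × 0.019008 × (4.29)⁴ = 3.65×10⁻⁷ W.

P ≈ 3.65×10⁻⁷ W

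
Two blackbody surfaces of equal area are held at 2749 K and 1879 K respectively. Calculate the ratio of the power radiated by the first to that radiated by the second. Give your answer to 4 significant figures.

P₁/P₂ ≈ 4.581

With equal areas, P₁/P₂ = (T₁/T₂)⁴ = (2749/1879)⁴ = 4.581.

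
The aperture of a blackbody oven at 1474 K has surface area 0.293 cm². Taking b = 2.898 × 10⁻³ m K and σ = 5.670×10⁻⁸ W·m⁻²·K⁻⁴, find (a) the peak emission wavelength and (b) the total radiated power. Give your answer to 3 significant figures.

(a) λ_max = b/T = 2.898×10⁻³/1474 = 1.966×10⁻⁶ m = 1.97 μm.
Area A = 0.293 cm² = 2.93×10⁻⁵ m².
(b) P = σAT⁴ = 5.670×10⁻⁸×2.93×10⁻⁵×(1474)⁴ = 7.84 W.

λ_max ≈ 1.97 μm; P ≈ 7.84 W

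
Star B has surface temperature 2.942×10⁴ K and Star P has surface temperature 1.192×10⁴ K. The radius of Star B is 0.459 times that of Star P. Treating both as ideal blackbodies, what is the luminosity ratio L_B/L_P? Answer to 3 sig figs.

L_B/L_P ≈ 7.82

L ∝ R²T⁴, so L_B/L_P = (R_B/R_P)²(T_B/T_P)⁴ = (0.459)² × (2.942×10⁴/1.192×10⁴)⁴ = 0.210681 × 37.1078 = 7.82.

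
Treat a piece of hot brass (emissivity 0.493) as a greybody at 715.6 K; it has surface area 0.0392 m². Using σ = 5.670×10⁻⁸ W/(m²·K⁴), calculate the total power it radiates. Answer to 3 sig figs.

P ≈ 287 W

Area A = 0.0392 m².
P = εσAT⁴ = 0.493 × 5.670×10⁻⁸ × 0.0392 × (715.6)⁴ = 287 W.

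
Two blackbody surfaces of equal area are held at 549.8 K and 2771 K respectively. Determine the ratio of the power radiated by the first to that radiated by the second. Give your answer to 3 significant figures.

With equal areas, P₁/P₂ = (T₁/T₂)⁴ = (549.8/2771)⁴ = 1.55×10⁻³.

P₁/P₂ ≈ 1.55×10⁻³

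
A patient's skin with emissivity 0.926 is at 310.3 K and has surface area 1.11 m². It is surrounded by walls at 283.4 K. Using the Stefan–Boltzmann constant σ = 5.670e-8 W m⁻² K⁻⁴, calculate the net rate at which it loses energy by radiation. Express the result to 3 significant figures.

Net loss ≈ 164 W

Area A = 1.11 m².
Net radiated power P_net = εσA(T⁴ − T₀⁴) = 0.926×5.670×10⁻⁸×1.11×(310.3⁴ − 283.4⁴).
T⁴ − T₀⁴ = 9.27101×10⁹ − 6.45059×10⁹ = 2.82042×10⁹ K⁴, so P_net = 164 W.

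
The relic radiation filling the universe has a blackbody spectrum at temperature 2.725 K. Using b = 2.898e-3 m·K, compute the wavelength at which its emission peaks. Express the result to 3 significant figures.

λ_max ≈ 1.06 mm

Wien's displacement law: λ_max = b/T = (2.898×10⁻³ m·K)/(2.725 K) = 1.063×10⁻³ m.
That is 1.06 mm, in the microwave range.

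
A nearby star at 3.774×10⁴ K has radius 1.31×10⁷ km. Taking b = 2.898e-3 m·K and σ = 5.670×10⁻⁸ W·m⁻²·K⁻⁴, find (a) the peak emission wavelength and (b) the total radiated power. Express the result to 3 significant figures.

(a) λ_max = b/T = 2.898×10⁻³/3.774×10⁴ = 7.679×10⁻⁸ m = 76.8 nm.
Surface area A = 4πR² = 4π(1.31×10¹⁰ m)² = 2.15651×10²¹ m².
(b) P = σAT⁴ = 5.670×10⁻⁸×2.15651×10²¹×(3.774×10⁴)⁴ = 2.48×10³² W.

λ_max ≈ 76.8 nm; P ≈ 2.48×10³² W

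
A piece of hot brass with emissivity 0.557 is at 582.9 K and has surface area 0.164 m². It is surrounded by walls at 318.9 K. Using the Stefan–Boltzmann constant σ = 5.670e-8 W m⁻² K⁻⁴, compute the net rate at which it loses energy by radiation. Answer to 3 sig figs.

Net loss ≈ 544 W

Area A = 0.164 m².
Net radiated power P_net = εσA(T⁴ − T₀⁴) = 0.557×5.670×10⁻⁸×0.164×(582.9⁴ − 318.9⁴).
T⁴ − T₀⁴ = 1.15445×10¹¹ − 1.03423×10¹⁰ = 1.05103×10¹¹ K⁴, so P_net = 544 W.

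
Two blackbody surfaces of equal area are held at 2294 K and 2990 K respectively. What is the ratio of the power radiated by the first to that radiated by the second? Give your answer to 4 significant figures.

With equal areas, P₁/P₂ = (T₁/T₂)⁴ = (2294/2990)⁴ = 0.3465.

P₁/P₂ ≈ 0.3465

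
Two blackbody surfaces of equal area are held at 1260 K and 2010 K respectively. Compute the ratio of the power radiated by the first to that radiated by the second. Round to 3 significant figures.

With equal areas, P₁/P₂ = (T₁/T₂)⁴ = (1260/2010)⁴ = 0.154.

P₁/P₂ ≈ 0.154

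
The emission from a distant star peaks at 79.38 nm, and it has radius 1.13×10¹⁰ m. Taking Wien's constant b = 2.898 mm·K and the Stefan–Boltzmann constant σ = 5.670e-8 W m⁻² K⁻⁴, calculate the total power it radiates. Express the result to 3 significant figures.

Wien's law: T = b/λ_max = 2.898×10⁻³/7.938×10⁻⁸ = 36507.9 K.
Surface area A = 4πR² = 4π(1.13×10¹⁰ m)² = 1.60460×10²¹ m².
Then P = σAT⁴ = 5.670×10⁻⁸×1.60460×10²¹×(36507.9)⁴ = 1.62×10³² W.

P ≈ 1.62×10³² W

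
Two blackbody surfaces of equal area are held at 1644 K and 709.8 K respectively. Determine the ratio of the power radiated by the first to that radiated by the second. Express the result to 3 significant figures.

With equal areas, P₁/P₂ = (T₁/T₂)⁴ = (1644/709.8)⁴ = 28.8.

P₁/P₂ ≈ 28.8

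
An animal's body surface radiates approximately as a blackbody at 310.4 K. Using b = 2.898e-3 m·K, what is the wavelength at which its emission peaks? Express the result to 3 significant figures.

λ_max ≈ 9.34 μm

Wien's displacement law: λ_max = b/T = (2.898×10⁻³ m·K)/(310.4 K) = 9.336×10⁻⁶ m.
That is 9.34 μm, in the infrared range.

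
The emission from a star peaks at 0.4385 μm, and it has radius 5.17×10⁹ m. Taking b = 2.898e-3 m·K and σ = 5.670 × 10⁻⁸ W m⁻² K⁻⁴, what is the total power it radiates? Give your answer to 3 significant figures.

Wien's law: T = b/λ_max = 2.898×10⁻³/4.385×10⁻⁷ = 6608.89 K.
Surface area A = 4πR² = 4π(5.17×10⁹ m)² = 3.35885×10²⁰ m².
Then P = σAT⁴ = 5.670×10⁻⁸×3.35885×10²⁰×(6608.89)⁴ = 3.63×10²⁸ W.

P ≈ 3.63×10²⁸ W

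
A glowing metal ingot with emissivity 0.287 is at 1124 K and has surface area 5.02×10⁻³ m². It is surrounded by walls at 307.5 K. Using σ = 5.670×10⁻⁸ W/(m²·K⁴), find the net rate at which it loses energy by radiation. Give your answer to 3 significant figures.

Net loss ≈ 130 W

Area A = 5.02×10⁻³ m².
Net radiated power P_net = εσA(T⁴ − T₀⁴) = 0.287×5.670×10⁻⁸×5.02×10⁻³×(1124⁴ − 307.5⁴).
T⁴ − T₀⁴ = 1.59612×10¹² − 8.94088×10⁹ = 1.58718×10¹² K⁴, so P_net = 130 W.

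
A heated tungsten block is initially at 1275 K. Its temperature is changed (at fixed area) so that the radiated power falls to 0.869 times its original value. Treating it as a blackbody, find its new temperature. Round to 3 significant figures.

P ∝ T⁴, so T₂/T₁ = (P₂/P₁)^(1/4) = (0.869)^(1/4) = 0.965506.
T₂ = 1275 × 0.965506 = 1.23×10³ K.

T₂ ≈ 1.23×10³ K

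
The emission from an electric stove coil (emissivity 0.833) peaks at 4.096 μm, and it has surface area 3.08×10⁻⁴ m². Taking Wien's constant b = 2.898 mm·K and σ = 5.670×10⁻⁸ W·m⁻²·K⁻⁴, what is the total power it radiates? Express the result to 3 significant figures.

Wien's law: T = b/λ_max = 2.898×10⁻³/4.096×10⁻⁶ = 707.520 K.
Area A = 3.08×10⁻⁴ m².
Then P = εσAT⁴ = 0.833×5.670×10⁻⁸×3.08×10⁻⁴×(707.520)⁴ = 3.65 W.

P ≈ 3.65 W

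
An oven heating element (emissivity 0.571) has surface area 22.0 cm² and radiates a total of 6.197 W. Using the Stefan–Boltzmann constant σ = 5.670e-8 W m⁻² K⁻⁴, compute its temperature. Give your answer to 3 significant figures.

T ≈ 543 K

Area A = 22.0 cm² = 2.20×10⁻³ m².
P = εσAT⁴ ⇒ T = (P/(εσA))^(1/4) = (6.197/(0.571×5.670×10⁻⁸×2.20×10⁻³))^(1/4) = 543 K.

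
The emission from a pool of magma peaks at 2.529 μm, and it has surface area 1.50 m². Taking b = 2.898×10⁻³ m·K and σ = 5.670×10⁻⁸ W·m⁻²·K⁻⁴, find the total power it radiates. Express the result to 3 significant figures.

P ≈ 1.47×10⁵ W

Wien's law: T = b/λ_max = 2.898×10⁻³/2.529×10⁻⁶ = 1145.91 K.
Area A = 1.50 m².
Then P = σAT⁴ = 5.670×10⁻⁸×1.50×(1145.91)⁴ = 1.47×10⁵ W.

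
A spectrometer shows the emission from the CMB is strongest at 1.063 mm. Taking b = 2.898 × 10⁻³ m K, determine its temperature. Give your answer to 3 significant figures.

Wien's law gives T = b/λ_max = (2.898×10⁻³ m·K)/(1.063×10⁻³ m) = 2.73 K.

T ≈ 2.73 K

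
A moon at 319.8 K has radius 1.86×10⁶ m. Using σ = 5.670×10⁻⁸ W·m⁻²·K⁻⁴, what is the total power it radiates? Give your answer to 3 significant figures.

P ≈ 2.58×10¹⁶ W

Surface area A = 4πR² = 4π(1.86×10⁶ m)² = 4.34746×10¹³ m².
P = σAT⁴ = 5.670×10⁻⁸ × 4.34746×10¹³ × (319.8)⁴ = 2.58×10¹⁶ W.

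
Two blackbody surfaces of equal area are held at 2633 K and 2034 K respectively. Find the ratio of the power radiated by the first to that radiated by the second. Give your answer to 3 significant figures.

P₁/P₂ ≈ 2.81

With equal areas, P₁/P₂ = (T₁/T₂)⁴ = (2633/2034)⁴ = 2.81.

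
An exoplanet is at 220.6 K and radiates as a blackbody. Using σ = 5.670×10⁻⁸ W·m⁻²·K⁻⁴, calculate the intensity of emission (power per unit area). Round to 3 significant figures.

I ≈ 134 W/m²

Stefan–Boltzmann: I = σT⁴ = 5.670×10⁻⁸ × (220.6)⁴ = 134 W/m².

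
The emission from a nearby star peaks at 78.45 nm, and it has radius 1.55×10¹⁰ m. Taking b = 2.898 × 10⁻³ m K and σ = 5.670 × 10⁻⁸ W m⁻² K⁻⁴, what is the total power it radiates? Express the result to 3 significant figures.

Wien's law: T = b/λ_max = 2.898×10⁻³/7.845×10⁻⁸ = 36940.7 K.
Surface area A = 4πR² = 4π(1.55×10¹⁰ m)² = 3.01907×10²¹ m².
Then P = σAT⁴ = 5.670×10⁻⁸×3.01907×10²¹×(36940.7)⁴ = 3.19×10³² W.

P ≈ 3.19×10³² W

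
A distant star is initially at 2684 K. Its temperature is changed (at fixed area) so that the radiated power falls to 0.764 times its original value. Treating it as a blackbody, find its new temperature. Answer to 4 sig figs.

T₂ ≈ 2509 K

P ∝ T⁴, so T₂/T₁ = (P₂/P₁)^(1/4) = (0.764)^(1/4) = 0.934918.
T₂ = 2684 × 0.934918 = 2509 K.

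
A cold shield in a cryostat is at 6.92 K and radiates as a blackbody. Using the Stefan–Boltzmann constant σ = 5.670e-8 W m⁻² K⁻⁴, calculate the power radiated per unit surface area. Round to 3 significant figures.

I ≈ 1.30×10⁻⁴ W/m²

Stefan–Boltzmann: I = σT⁴ = 5.670×10⁻⁸ × (6.92)⁴ = 1.30×10⁻⁴ W/m².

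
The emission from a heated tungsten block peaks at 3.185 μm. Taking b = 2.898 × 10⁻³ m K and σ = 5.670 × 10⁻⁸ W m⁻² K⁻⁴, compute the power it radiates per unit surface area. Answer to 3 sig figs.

Wien's law: T = b/λ_max = 2.898×10⁻³/3.185×10⁻⁶ = 909.890 K.
Then I = σT⁴ = 5.670×10⁻⁸×(909.890)⁴ = 3.89×10⁴ W/m².

I ≈ 3.89×10⁴ W/m²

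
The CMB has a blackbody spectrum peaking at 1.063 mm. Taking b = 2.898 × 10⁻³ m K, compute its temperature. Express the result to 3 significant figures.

T ≈ 2.73 K

Wien's law gives T = b/λ_max = (2.898×10⁻³ m·K)/(1.063×10⁻³ m) = 2.73 K.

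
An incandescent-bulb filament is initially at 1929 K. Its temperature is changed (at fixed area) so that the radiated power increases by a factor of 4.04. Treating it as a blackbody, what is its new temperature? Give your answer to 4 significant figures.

P ∝ T⁴, so T₂/T₁ = (P₂/P₁)^(1/4) = (4.04)^(1/4) = 1.41774.
T₂ = 1929 × 1.41774 = 2735 K.

T₂ ≈ 2735 K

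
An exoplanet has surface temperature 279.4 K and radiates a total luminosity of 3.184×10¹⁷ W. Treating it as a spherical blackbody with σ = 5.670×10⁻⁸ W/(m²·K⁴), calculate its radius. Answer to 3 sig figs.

R ≈ 8.56×10⁶ m

L = 4πR²σT⁴ ⇒ R = √(L/(4πσT⁴)).
σT⁴ = 345.532 W/m², so R = √(3.184×10¹⁷/(4π×345.532)) = 8.56×10⁶ m.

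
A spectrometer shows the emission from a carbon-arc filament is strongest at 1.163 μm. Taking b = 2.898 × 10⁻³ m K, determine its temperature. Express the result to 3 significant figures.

Wien's law gives T = b/λ_max = (2.898×10⁻³ m·K)/(1.163×10⁻⁶ m) = 2.49×10³ K.

T ≈ 2.49×10³ K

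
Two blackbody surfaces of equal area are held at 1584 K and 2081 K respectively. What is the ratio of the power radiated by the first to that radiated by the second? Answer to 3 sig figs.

P₁/P₂ ≈ 0.336

With equal areas, P₁/P₂ = (T₁/T₂)⁴ = (1584/2081)⁴ = 0.336.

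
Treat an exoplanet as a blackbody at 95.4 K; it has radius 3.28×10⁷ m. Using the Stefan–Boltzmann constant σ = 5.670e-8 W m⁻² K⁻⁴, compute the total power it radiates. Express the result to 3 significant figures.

P ≈ 6.35×10¹⁶ W

Surface area A = 4πR² = 4π(3.28×10⁷ m)² = 1.35194×10¹⁶ m².
P = σAT⁴ = 5.670×10⁻⁸ × 1.35194×10¹⁶ × (95.4)⁴ = 6.35×10¹⁶ W.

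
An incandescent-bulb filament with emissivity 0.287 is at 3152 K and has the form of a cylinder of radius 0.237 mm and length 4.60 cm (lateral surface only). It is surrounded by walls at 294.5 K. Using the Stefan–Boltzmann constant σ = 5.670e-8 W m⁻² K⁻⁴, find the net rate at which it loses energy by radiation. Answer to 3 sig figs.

Net loss ≈ 110 W

Lateral area A = 2πrL = 2π×2.37×10⁻⁴×0.0460 = 6.84993×10⁻⁵ m².
Net radiated power P_net = εσA(T⁴ − T₀⁴) = 0.287×5.670×10⁻⁸×6.84993×10⁻⁵×(3152⁴ − 294.5⁴).
T⁴ − T₀⁴ = 9.87063×10¹³ − 7.52214×10⁹ = 9.86988×10¹³ K⁴, so P_net = 110 W.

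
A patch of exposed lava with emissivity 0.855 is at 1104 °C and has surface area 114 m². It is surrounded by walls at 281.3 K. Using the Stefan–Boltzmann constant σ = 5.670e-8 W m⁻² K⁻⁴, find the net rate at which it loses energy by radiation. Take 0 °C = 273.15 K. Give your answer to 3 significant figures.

Net loss ≈ 1.98×10⁷ W

T = 1104 °C + 273.15 = 1377.15 K.
Area A = 114 m².
Net radiated power P_net = εσA(T⁴ − T₀⁴) = 0.855×5.670×10⁻⁸×114×(1377.15⁴ − 281.3⁴).
T⁴ − T₀⁴ = 3.59687×10¹² − 6.26151×10⁹ = 3.59061×10¹² K⁴, so P_net = 1.98×10⁷ W.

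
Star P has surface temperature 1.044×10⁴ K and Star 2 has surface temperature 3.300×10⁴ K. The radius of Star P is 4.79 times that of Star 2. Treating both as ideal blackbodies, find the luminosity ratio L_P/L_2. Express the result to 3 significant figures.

L ∝ R²T⁴, so L_P/L_2 = (R_P/R_2)²(T_P/T_2)⁴ = (4.79)² × (1.044×10⁴/3.300×10⁴)⁴ = 22.9441 × 0.0100172 = 0.230.

L_P/L_2 ≈ 0.230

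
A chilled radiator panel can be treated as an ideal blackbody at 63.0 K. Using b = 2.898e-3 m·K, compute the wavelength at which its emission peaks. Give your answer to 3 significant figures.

λ_max ≈ 46.0 μm

Wien's displacement law: λ_max = b/T = (2.898×10⁻³ m·K)/(63.0 K) = 4.600×10⁻⁵ m.
That is 46.0 μm, in the infrared range.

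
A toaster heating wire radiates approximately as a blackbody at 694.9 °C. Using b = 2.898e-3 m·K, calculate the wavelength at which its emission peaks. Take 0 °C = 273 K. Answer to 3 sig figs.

T = 694.9 °C + 273 = 967.9 K.
Wien's displacement law: λ_max = b/T = (2.898×10⁻³ m·K)/(967.9 K) = 2.994×10⁻⁶ m.
That is 2.99×10³ nm, in the infrared range.

λ_max ≈ 2.99×10³ nm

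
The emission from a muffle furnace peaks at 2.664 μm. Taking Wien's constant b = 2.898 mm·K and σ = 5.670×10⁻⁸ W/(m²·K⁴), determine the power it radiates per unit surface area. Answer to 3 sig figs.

I ≈ 7.94×10⁴ W/m²

Wien's law: T = b/λ_max = 2.898×10⁻³/2.664×10⁻⁶ = 1087.84 K.
Then I = σT⁴ = 5.670×10⁻⁸×(1087.84)⁴ = 7.94×10⁴ W/m².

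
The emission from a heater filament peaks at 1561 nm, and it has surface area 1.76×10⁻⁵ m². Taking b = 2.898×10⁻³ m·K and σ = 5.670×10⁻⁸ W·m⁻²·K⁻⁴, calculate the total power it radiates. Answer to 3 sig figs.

Wien's law: T = b/λ_max = 2.898×10⁻³/1.561×10⁻⁶ = 1856.50 K.
Area A = 1.76×10⁻⁵ m².
Then P = σAT⁴ = 5.670×10⁻⁸×1.76×10⁻⁵×(1856.50)⁴ = 11.9 W.

P ≈ 11.9 W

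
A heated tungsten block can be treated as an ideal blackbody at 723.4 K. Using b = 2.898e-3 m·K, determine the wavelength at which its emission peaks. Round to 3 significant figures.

λ_max ≈ 4.01 μm

Wien's displacement law: λ_max = b/T = (2.898×10⁻³ m·K)/(723.4 K) = 4.006×10⁻⁶ m.
That is 4.01 μm, in the infrared range.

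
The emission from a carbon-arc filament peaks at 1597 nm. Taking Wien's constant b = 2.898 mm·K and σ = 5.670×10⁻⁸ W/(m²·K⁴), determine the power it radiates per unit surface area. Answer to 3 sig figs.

I ≈ 6.15×10⁵ W/m²

Wien's law: T = b/λ_max = 2.898×10⁻³/1.597×10⁻⁶ = 1814.65 K.
Then I = σT⁴ = 5.670×10⁻⁸×(1814.65)⁴ = 6.15×10⁵ W/m².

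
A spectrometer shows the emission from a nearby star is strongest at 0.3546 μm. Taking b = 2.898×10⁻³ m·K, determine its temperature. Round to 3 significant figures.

T ≈ 8.17×10³ K

Wien's law gives T = b/λ_max = (2.898×10⁻³ m·K)/(3.546×10⁻⁷ m) = 8.17×10³ K.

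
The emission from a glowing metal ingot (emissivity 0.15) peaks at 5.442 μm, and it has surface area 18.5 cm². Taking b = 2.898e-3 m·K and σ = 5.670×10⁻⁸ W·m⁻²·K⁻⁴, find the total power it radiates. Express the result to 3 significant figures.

Wien's law: T = b/λ_max = 2.898×10⁻³/5.442×10⁻⁶ = 532.525 K.
Area A = 18.5 cm² = 1.85×10⁻³ m².
Then P = εσAT⁴ = 0.15×5.670×10⁻⁸×1.85×10⁻³×(532.525)⁴ = 1.27 W.

P ≈ 1.27 W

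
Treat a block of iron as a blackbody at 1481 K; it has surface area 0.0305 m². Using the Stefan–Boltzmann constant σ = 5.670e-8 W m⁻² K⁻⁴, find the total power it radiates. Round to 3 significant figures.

P ≈ 8.32×10³ W

Area A = 0.0305 m².
P = σAT⁴ = 5.670×10⁻⁸ × 0.0305 × (1481)⁴ = 8.32×10³ W.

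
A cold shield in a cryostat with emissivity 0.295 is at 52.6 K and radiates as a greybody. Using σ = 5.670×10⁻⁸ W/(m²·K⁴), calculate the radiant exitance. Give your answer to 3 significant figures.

Stefan–Boltzmann: I = εσT⁴ = 0.295 × 5.670×10⁻⁸ × (52.6)⁴ = 0.128 W/m².

I ≈ 0.128 W/m²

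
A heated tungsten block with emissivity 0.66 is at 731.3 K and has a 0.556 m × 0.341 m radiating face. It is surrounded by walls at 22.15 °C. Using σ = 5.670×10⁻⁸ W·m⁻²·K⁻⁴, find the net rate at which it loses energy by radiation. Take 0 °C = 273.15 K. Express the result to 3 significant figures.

Surroundings: T = 22.15 °C + 273.15 = 295.30 K.
Area A = 0.556 × 0.341 = 0.189596 m².
Net radiated power P_net = εσA(T⁴ − T₀⁴) = 0.66×5.670×10⁻⁸×0.189596×(731.3⁴ − 295.30⁴).
T⁴ − T₀⁴ = 2.86011×10¹¹ − 7.60420×10⁹ = 2.78407×10¹¹ K⁴, so P_net = 1.98×10³ W.

Net loss ≈ 1.98×10³ W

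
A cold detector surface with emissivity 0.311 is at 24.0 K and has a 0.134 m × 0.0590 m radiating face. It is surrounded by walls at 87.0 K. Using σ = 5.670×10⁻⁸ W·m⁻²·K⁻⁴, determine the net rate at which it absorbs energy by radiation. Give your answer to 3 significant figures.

Net gain ≈ 7.94×10⁻³ W

Area A = 0.134 × 0.0590 = 7.906×10⁻³ m².
Net radiated power P_net = εσA(T⁴ − T₀⁴) = 0.311×5.670×10⁻⁸×7.906×10⁻³×(24.0⁴ − 87.0⁴).
T⁴ − T₀⁴ = 3.31776×10⁵ − 5.72898×10⁷ = -5.69580×10⁷ K⁴, so P_net = -7.94×10⁻³ W — negative, meaning a net gain of 7.94×10⁻³ W.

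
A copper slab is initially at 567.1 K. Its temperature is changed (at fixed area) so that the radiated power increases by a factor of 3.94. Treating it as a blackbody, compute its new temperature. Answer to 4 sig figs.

P ∝ T⁴, so T₂/T₁ = (P₂/P₁)^(1/4) = (3.94)^(1/4) = 1.40888.
T₂ = 567.1 × 1.40888 = 799.0 K.

T₂ ≈ 799.0 K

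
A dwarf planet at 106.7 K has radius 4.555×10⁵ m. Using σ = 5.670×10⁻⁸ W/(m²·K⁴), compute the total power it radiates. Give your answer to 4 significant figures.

Surface area A = 4πR² = 4π(4.555×10⁵ m)² = 2.60727×10¹² m².
P = σAT⁴ = 5.670×10⁻⁸ × 2.60727×10¹² × (106.7)⁴ = 1.916×10¹³ W.

P ≈ 1.916×10¹³ W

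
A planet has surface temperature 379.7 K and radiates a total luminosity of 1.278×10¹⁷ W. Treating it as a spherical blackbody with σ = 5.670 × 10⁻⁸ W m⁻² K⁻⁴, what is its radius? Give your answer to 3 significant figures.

R ≈ 2.94×10⁶ m

L = 4πR²σT⁴ ⇒ R = √(L/(4πσT⁴)).
σT⁴ = 1178.54 W/m², so R = √(1.278×10¹⁷/(4π×1178.54)) = 2.94×10⁶ m.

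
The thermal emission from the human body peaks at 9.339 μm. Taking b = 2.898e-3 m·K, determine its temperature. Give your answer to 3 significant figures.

T ≈ 310 K

Wien's law gives T = b/λ_max = (2.898×10⁻³ m·K)/(9.339×10⁻⁶ m) = 310 K.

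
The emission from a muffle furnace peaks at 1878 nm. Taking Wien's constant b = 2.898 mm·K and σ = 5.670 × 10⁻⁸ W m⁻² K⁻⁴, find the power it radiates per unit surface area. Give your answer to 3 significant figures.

Wien's law: T = b/λ_max = 2.898×10⁻³/1.878×10⁻⁶ = 1543.13 K.
Then I = σT⁴ = 5.670×10⁻⁸×(1543.13)⁴ = 3.22×10⁵ W/m².

I ≈ 3.22×10⁵ W/m²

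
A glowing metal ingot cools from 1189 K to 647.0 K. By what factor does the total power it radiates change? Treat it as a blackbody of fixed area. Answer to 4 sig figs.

P ∝ T⁴, so P₂/P₁ = (T₂/T₁)⁴ = (647.0/1189)⁴ = (0.544155)⁴ = 0.08768.

P₂/P₁ ≈ 0.08768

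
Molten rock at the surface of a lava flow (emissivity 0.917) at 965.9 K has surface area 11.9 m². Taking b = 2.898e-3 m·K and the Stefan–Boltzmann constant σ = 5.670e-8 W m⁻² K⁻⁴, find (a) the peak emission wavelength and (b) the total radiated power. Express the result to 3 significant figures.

λ_max ≈ 3.00 μm; P ≈ 5.39×10⁵ W

(a) λ_max = b/T = 2.898×10⁻³/965.9 = 3.000×10⁻⁶ m = 3.00 μm.
Area A = 11.9 m².
(b) P = εσAT⁴ = 0.917×5.670×10⁻⁸×11.9×(965.9)⁴ = 5.39×10⁵ W.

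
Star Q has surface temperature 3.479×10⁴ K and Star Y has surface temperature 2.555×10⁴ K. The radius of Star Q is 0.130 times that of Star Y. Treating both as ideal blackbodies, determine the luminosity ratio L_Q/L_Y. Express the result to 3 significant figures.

L_Q/L_Y ≈ 0.0581

L ∝ R²T⁴, so L_Q/L_Y = (R_Q/R_Y)²(T_Q/T_Y)⁴ = (0.130)² × (3.479×10⁴/2.555×10⁴)⁴ = 0.0169 × 3.43759 = 0.0581.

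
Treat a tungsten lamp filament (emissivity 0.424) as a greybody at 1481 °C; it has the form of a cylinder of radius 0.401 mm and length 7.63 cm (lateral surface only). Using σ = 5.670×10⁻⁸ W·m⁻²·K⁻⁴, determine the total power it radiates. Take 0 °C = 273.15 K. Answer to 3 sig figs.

T = 1481 °C + 273.15 = 1754.15 K.
Lateral area A = 2πrL = 2π×4.01×10⁻⁴×0.0763 = 1.92242×10⁻⁴ m².
P = εσAT⁴ = 0.424 × 5.670×10⁻⁸ × 1.92242×10⁻⁴ × (1754.15)⁴ = 43.8 W.

P ≈ 43.8 W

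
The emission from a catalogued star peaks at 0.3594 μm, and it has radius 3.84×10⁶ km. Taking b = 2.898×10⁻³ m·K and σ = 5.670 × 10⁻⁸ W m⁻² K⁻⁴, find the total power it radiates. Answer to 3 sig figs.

P ≈ 4.44×10²⁸ W

Wien's law: T = b/λ_max = 2.898×10⁻³/3.594×10⁻⁷ = 8063.44 K.
Surface area A = 4πR² = 4π(3.84×10⁹ m)² = 1.85299×10²⁰ m².
Then P = σAT⁴ = 5.670×10⁻⁸×1.85299×10²⁰×(8063.44)⁴ = 4.44×10²⁸ W.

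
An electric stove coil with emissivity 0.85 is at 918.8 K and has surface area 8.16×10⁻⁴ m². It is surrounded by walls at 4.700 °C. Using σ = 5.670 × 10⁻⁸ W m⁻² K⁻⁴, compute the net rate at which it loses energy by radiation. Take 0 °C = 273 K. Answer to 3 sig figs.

Net loss ≈ 27.8 W

Surroundings: T = 4.700 °C + 273 = 277.700 K.
Area A = 8.16×10⁻⁴ m².
Net radiated power P_net = εσA(T⁴ − T₀⁴) = 0.85×5.670×10⁻⁸×8.16×10⁻⁴×(918.8⁴ − 277.700⁴).
T⁴ − T₀⁴ = 7.12663×10¹¹ − 5.94708×10⁹ = 7.06716×10¹¹ K⁴, so P_net = 27.8 W.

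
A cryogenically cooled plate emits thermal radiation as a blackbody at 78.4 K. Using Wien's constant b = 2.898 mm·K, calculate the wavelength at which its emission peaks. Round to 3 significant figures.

λ_max ≈ 37.0 μm

Wien's displacement law: λ_max = b/T = (2.898×10⁻³ m·K)/(78.4 K) = 3.696×10⁻⁵ m.
That is 37.0 μm, in the infrared range.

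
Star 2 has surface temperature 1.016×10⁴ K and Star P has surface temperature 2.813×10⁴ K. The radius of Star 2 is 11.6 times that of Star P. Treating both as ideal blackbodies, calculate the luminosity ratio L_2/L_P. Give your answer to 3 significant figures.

L_2/L_P ≈ 2.29

L ∝ R²T⁴, so L_2/L_P = (R_2/R_P)²(T_2/T_P)⁴ = (11.6)² × (1.016×10⁴/2.813×10⁴)⁴ = 134.56 × 0.0170175 = 2.29.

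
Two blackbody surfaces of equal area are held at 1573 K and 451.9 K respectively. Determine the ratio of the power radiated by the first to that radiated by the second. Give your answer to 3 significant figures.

With equal areas, P₁/P₂ = (T₁/T₂)⁴ = (1573/451.9)⁴ = 147.

P₁/P₂ ≈ 147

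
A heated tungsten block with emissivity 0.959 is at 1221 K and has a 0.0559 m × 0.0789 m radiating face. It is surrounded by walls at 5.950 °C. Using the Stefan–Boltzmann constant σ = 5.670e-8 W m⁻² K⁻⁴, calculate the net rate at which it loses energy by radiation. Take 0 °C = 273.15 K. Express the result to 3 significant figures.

Net loss ≈ 532 W

Surroundings: T = 5.950 °C + 273.15 = 279.100 K.
Area A = 0.0559 × 0.0789 = 4.41051×10⁻³ m².
Net radiated power P_net = εσA(T⁴ − T₀⁴) = 0.959×5.670×10⁻⁸×4.41051×10⁻³×(1221⁴ − 279.100⁴).
T⁴ − T₀⁴ = 2.22261×10¹² − 6.06791×10⁹ = 2.21654×10¹² K⁴, so P_net = 532 W.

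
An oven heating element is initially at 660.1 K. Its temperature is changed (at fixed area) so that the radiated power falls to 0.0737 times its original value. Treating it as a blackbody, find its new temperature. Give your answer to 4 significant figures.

P ∝ T⁴, so T₂/T₁ = (P₂/P₁)^(1/4) = (0.0737)^(1/4) = 0.521035.
T₂ = 660.1 × 0.521035 = 343.9 K.

T₂ ≈ 343.9 K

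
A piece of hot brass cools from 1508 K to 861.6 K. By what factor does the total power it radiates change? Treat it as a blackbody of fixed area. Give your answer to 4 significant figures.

P ∝ T⁴, so P₂/P₁ = (T₂/T₁)⁴ = (861.6/1508)⁴ = (0.571353)⁴ = 0.1066.

P₂/P₁ ≈ 0.1066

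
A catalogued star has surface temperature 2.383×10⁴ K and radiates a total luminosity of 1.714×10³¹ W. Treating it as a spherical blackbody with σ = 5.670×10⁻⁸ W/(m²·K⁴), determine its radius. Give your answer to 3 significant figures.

R ≈ 8.64×10⁹ m

L = 4πR²σT⁴ ⇒ R = √(L/(4πσT⁴)).
σT⁴ = 1.82843×10¹⁰ W/m², so R = √(1.714×10³¹/(4π×1.82843×10¹⁰)) = 8.64×10⁹ m.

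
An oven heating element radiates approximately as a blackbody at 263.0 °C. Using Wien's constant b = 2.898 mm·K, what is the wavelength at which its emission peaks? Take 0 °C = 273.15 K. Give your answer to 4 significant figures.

T = 263.0 °C + 273.15 = 536.15 K.
Wien's displacement law: λ_max = b/T = (2.898×10⁻³ m·K)/(536.15 K) = 5.4052×10⁻⁶ m.
That is 5.405 μm, in the infrared range.

λ_max ≈ 5.405 μm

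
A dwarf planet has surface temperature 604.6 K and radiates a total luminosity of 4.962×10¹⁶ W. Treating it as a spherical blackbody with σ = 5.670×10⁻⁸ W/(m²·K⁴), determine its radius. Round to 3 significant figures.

R ≈ 7.22×10⁵ m

L = 4πR²σT⁴ ⇒ R = √(L/(4πσT⁴)).
σT⁴ = 7576.27 W/m², so R = √(4.962×10¹⁶/(4π×7576.27)) = 7.22×10⁵ m.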